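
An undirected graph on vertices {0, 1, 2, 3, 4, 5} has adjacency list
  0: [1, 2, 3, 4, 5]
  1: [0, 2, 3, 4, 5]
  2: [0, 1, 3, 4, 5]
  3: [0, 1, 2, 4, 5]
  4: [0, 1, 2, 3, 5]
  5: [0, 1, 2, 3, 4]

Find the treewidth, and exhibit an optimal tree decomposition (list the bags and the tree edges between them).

A single bag containing all 6 vertices is trivially a valid decomposition of width 5. On the other hand G contains the 6-clique {0, 1, 2, 3, 4, 5}. A clique must lie in a single bag of any decomposition, so no decomposition can have width below 5. Hence tw(G) = 5 exactly.

Treewidth 5.
Bags: B1 = {0, 1, 2, 3, 4, 5}
Tree: (single bag)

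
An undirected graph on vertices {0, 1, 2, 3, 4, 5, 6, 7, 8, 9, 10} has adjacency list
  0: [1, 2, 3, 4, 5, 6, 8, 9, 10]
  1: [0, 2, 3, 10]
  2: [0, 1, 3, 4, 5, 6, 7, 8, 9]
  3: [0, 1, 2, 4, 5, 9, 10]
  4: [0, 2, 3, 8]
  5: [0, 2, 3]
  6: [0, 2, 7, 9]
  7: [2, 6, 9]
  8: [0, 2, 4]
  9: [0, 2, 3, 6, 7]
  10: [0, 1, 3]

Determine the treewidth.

3

A width-3 tree decomposition is:
Bags: B1 = {0, 1, 2, 3}  B2 = {0, 2, 3, 4}  B3 = {0, 2, 4, 8}  B4 = {0, 2, 3, 9}  B5 = {0, 2, 6, 9}  B6 = {2, 6, 7, 9}  B7 = {0, 1, 3, 10}  B8 = {0, 2, 3, 5}
Tree: B1–B2, B2–B3, B2–B4, B4–B5, B5–B6, B1–B7, B2–B8
Every bag has size at most 4, so the width is 4 − 1 = 3 and tw(G) ≤ 3. For the lower bound, the 4 vertices {0, 2, 4, 8} are pairwise adjacent, and any tree decomposition puts a clique entirely inside one bag — forcing width ≥ 3. Therefore the treewidth is 3.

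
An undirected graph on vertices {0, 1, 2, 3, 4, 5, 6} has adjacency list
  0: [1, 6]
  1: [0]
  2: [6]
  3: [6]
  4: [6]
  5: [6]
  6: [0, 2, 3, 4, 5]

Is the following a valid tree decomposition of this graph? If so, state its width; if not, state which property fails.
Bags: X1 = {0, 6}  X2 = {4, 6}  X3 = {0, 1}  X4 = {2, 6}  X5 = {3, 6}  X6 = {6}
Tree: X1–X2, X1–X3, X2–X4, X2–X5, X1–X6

A tree decomposition must satisfy three properties: every vertex lies in some bag; for every edge, both endpoints lie together in some bag; and for every vertex, the bags containing it form a connected subtree. Here vertex 5 appears in no bag, so the decomposition is invalid.

No — vertex 5 appears in no bag.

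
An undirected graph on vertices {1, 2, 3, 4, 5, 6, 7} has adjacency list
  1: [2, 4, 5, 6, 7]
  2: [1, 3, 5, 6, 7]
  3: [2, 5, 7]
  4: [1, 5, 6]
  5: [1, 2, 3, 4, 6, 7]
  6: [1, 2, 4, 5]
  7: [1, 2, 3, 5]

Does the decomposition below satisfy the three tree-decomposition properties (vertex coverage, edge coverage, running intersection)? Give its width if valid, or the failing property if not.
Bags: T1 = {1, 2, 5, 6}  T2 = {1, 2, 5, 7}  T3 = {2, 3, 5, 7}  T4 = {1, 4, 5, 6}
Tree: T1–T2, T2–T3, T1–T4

Checking the three conditions: (i) the bags cover all of {1, 2, 3, 4, 5, 6, 7}; (ii) for each edge, some bag contains both endpoints; (iii) the bags containing any fixed vertex form a subtree. All hold, so the decomposition is valid with width 4 − 1 = 3.

Yes; width 3.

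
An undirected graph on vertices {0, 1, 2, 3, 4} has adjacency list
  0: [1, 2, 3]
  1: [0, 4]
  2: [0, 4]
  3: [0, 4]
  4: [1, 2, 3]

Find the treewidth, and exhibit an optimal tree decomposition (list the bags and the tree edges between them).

Every bag has size at most 3, so the width is 3 − 1 = 2 and tw(G) ≤ 2. For the lower bound, G contains the cycle 3–4–1–0–3, so G is not a forest; only forests have treewidth ≤ 1, hence tw(G) ≥ 2. Hence tw(G) = 2 exactly.

Treewidth 2.
Bags: B1 = {0, 3, 4}  B2 = {0, 1, 4}  B3 = {0, 2, 4}
Tree: B1–B2, B2–B3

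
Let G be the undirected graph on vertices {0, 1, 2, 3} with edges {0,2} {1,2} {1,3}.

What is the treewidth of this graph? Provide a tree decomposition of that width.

Each bag holds 2 vertices, so the decomposition has width 1, which upper-bounds the treewidth. Any graph with an edge has treewidth ≥ 1, and G has the edge 0–2. The upper and lower bounds meet at 1, so that is the treewidth.

Treewidth 1.
Bags: B1 = {0, 2}  B2 = {1, 2}  B3 = {1, 3}
Tree: B1–B2, B2–B3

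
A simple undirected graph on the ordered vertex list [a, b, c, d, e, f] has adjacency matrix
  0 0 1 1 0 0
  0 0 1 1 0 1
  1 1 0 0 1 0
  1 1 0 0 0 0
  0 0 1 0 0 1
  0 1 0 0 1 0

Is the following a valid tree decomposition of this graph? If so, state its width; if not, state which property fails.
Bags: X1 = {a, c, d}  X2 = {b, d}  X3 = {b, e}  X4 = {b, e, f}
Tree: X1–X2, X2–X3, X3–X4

No — edge (c,b) lies in no bag.

A tree decomposition must satisfy three properties: every vertex lies in some bag; for every edge, both endpoints lie together in some bag; and for every vertex, the bags containing it form a connected subtree. Here edge (c,b) lies in no bag, so the decomposition is invalid.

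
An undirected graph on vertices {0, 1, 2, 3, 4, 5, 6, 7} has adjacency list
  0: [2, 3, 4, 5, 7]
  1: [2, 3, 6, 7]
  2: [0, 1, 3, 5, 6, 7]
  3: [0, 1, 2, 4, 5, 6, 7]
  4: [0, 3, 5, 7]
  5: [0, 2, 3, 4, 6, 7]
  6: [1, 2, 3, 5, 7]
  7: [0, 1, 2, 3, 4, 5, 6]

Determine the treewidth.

4

A width-4 tree decomposition is:
Bags: B1 = {0, 2, 3, 5, 7}  B2 = {2, 3, 5, 6, 7}  B3 = {1, 2, 3, 6, 7}  B4 = {0, 3, 4, 5, 7}
Tree: B1–B2, B2–B3, B1–B4
Each bag holds 5 vertices, so the decomposition has width 4, which upper-bounds the treewidth. On the other hand G contains the 5-clique {1, 2, 3, 6, 7}. A clique must lie in a single bag of any decomposition, so no decomposition can have width below 4. Hence tw(G) = 4 exactly.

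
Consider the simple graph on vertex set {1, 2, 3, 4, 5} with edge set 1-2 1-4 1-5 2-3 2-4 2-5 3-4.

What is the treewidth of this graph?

2

A width-2 tree decomposition is:
Bags: B1 = {2, 3, 4}  B2 = {1, 2, 4}  B3 = {1, 2, 5}
Tree: B1–B2, B2–B3
Each bag holds 3 vertices, so the decomposition has width 2, which upper-bounds the treewidth. For the lower bound, the 3 vertices {1, 2, 4} are pairwise adjacent, and any tree decomposition puts a clique entirely inside one bag — forcing width ≥ 2. Hence tw(G) = 2 exactly.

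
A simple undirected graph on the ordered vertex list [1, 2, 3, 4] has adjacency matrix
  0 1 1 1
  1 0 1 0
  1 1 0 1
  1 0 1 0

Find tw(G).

A width-2 tree decomposition is:
Bags: B1 = {1, 3, 4}  B2 = {1, 2, 3}
Tree: B1–B2
The largest bag has 3 vertices, giving width 2; this decomposition certifies tw(G) ≤ 2. For the lower bound, the 3 vertices {1, 2, 3} are pairwise adjacent, and any tree decomposition puts a clique entirely inside one bag — forcing width ≥ 2. The upper and lower bounds meet at 2, so that is the treewidth.

2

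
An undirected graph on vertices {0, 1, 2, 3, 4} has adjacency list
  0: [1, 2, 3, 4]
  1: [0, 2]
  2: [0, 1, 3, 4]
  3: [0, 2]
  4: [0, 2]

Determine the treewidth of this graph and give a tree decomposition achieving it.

Treewidth 2.
One such decomposition:
Bags: B1 = {0, 2, 4}  B2 = {0, 2, 3}  B3 = {0, 1, 2}
Tree: B1–B2, B1–B3

The largest bag has 3 vertices, giving width 2; this decomposition certifies tw(G) ≤ 2. Conversely, {0, 1, 2} is a clique of size 3, and the vertices of any clique must share a bag in every tree decomposition; so some bag has ≥ 3 vertices and tw(G) ≥ 2. Hence tw(G) = 2 exactly.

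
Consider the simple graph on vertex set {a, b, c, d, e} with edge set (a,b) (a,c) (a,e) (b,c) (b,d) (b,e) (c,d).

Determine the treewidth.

A width-2 tree decomposition is:
Bags: B1 = {b, c, d}  B2 = {a, b, c}  B3 = {a, b, e}
Tree: B1–B2, B2–B3
Every bag has size at most 3, so the width is 3 − 1 = 2 and tw(G) ≤ 2. Conversely, {a, b, e} is a clique of size 3, and the vertices of any clique must share a bag in every tree decomposition; so some bag has ≥ 3 vertices and tw(G) ≥ 2. Hence tw(G) = 2 exactly.

2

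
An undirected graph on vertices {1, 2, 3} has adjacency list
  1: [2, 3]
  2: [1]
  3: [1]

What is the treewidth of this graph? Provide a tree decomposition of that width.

Treewidth 1.
One such decomposition:
Bags: B1 = {1, 3}  B2 = {1, 2}
Tree: B1–B2

The largest bag has 2 vertices, giving width 1; this decomposition certifies tw(G) ≤ 1. G has an edge, so its treewidth is at least 1. Hence tw(G) = 1 exactly.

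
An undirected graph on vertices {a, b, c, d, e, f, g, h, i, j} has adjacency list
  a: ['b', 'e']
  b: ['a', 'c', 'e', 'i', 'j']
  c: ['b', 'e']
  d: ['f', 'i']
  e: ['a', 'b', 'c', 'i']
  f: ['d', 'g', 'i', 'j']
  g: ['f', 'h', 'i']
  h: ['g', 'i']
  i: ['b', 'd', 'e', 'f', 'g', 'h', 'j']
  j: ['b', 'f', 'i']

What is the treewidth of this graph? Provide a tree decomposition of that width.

Each bag holds 3 vertices, so the decomposition has width 2, which upper-bounds the treewidth. On the other hand G contains the 3-clique {b, c, e}. A clique must lie in a single bag of any decomposition, so no decomposition can have width below 2. Therefore the treewidth is 2.

Treewidth 2.
One optimal decomposition is:
Bags: B1 = {b, i, j}  B2 = {f, i, j}  B3 = {d, f, i}  B4 = {b, e, i}  B5 = {b, c, e}  B6 = {f, g, i}  B7 = {a, b, e}  B8 = {g, h, i}
Tree: B1–B2, B2–B3, B1–B4, B4–B5, B3–B6, B4–B7, B6–B8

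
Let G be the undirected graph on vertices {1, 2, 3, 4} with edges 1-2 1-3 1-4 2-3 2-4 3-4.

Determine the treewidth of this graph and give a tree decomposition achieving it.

With just one bag of size 4, the width is 4 − 1 = 3, so tw(G) ≤ 3. On the other hand G contains the 4-clique {1, 2, 3, 4}. A clique must lie in a single bag of any decomposition, so no decomposition can have width below 3. Hence tw(G) = 3 exactly.

Treewidth 3.
Bags: B1 = {1, 2, 3, 4}
Tree: (single bag)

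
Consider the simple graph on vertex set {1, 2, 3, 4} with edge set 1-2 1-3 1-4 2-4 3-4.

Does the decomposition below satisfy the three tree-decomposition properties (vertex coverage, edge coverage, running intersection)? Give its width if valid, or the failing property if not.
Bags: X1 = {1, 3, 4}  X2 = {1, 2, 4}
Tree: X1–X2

Checking the three conditions: (i) the bags cover all of {1, 2, 3, 4}; (ii) for each edge, some bag contains both endpoints; (iii) the bags containing any fixed vertex form a subtree. All hold, so the decomposition is valid with width 3 − 1 = 2.

Yes; width 2.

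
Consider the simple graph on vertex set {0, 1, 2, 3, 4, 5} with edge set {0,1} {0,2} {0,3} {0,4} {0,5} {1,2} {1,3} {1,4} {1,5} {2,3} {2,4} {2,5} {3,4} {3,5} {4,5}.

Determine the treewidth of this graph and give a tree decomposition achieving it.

Treewidth 5.
One optimal decomposition is:
Bags: B1 = {0, 1, 2, 3, 4, 5}
Tree: (single bag)

With just one bag of size 6, the width is 6 − 1 = 5, so tw(G) ≤ 5. Conversely, {0, 1, 2, 3, 4, 5} is a clique of size 6, and the vertices of any clique must share a bag in every tree decomposition; so some bag has ≥ 6 vertices and tw(G) ≥ 5. Combining the bounds, tw(G) = 5.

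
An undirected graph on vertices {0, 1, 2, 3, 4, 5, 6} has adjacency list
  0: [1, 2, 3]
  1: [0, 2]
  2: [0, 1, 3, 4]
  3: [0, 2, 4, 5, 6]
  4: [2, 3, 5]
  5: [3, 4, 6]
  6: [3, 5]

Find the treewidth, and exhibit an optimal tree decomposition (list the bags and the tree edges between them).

Treewidth 2.
One optimal decomposition is:
Bags: B1 = {0, 2, 3}  B2 = {0, 1, 2}  B3 = {2, 3, 4}  B4 = {3, 4, 5}  B5 = {3, 5, 6}
Tree: B1–B2, B1–B3, B3–B4, B4–B5

The largest bag has 3 vertices, giving width 2; this decomposition certifies tw(G) ≤ 2. For the lower bound, the 3 vertices {0, 1, 2} are pairwise adjacent, and any tree decomposition puts a clique entirely inside one bag — forcing width ≥ 2. Therefore the treewidth is 2.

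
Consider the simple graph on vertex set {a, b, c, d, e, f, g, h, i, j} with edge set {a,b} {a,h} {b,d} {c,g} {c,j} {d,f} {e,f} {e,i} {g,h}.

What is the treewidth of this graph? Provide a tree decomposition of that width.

Every bag has size at most 2, so the width is 2 − 1 = 1 and tw(G) ≤ 1. Since G has at least one edge (e.g. i–e), it is not an edgeless graph, so tw(G) ≥ 1. Therefore the treewidth is 1.

Treewidth 1.
Bags: B1 = {e, i}  B2 = {e, f}  B3 = {d, f}  B4 = {b, d}  B5 = {a, b}  B6 = {a, h}  B7 = {g, h}  B8 = {c, g}  B9 = {c, j}
Tree: B1–B2, B2–B3, B3–B4, B4–B5, B5–B6, B6–B7, B7–B8, B8–B9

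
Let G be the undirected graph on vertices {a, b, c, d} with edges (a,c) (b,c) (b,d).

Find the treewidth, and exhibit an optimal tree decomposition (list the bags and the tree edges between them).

Treewidth 1.
Bags: B1 = {b, d}  B2 = {b, c}  B3 = {a, c}
Tree: B1–B2, B2–B3

The largest bag has 2 vertices, giving width 1; this decomposition certifies tw(G) ≤ 1. G has an edge, so its treewidth is at least 1. Combining the bounds, tw(G) = 1.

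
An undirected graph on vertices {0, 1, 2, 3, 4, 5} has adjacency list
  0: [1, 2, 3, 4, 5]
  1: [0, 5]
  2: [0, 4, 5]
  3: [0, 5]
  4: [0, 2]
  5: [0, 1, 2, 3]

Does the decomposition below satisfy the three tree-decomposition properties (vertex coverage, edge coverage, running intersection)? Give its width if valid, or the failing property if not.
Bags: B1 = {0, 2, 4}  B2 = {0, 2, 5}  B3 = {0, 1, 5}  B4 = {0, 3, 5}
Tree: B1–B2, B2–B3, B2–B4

Vertex coverage: the bags together contain {0, 1, 2, 3, 4, 5}, the full vertex set. Edge coverage: each edge of G has both endpoints in at least one bag. Running intersection: for every vertex, the bags containing it form a connected subtree. All three properties hold, so this is a valid tree decomposition of width max|bag| − 1 = 2, and hence tw(G) ≤ 2.

Yes; width 2.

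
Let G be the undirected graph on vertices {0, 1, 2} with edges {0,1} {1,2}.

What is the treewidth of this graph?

1

A width-1 tree decomposition is:
Bags: B1 = {1, 2}  B2 = {0, 1}
Tree: B1–B2
Every bag has size at most 2, so the width is 2 − 1 = 1 and tw(G) ≤ 1. G has an edge, so its treewidth is at least 1. Therefore the treewidth is 1.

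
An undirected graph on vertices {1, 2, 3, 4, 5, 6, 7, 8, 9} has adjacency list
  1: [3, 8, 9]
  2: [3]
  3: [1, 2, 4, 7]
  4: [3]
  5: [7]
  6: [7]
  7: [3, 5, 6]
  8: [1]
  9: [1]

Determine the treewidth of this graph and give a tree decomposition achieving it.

The largest bag has 2 vertices, giving width 1; this decomposition certifies tw(G) ≤ 1. G has an edge, so its treewidth is at least 1. The upper and lower bounds meet at 1, so that is the treewidth.

Treewidth 1.
One such decomposition:
Bags: B1 = {6, 7}  B2 = {3, 7}  B3 = {1, 3}  B4 = {1, 8}  B5 = {1, 9}  B6 = {3, 4}  B7 = {5, 7}  B8 = {2, 3}
Tree: B1–B2, B2–B3, B3–B4, B4–B5, B3–B6, B1–B7, B3–B8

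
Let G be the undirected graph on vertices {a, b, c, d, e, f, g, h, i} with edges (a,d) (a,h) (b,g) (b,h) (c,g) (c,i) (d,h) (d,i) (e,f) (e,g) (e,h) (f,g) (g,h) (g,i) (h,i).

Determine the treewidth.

A width-2 tree decomposition is:
Bags: B1 = {g, h, i}  B2 = {c, g, i}  B3 = {d, h, i}  B4 = {a, d, h}  B5 = {b, g, h}  B6 = {e, g, h}  B7 = {e, f, g}
Tree: B1–B2, B1–B3, B3–B4, B1–B5, B5–B6, B6–B7
The largest bag has 3 vertices, giving width 2; this decomposition certifies tw(G) ≤ 2. Conversely, {a, d, h} is a clique of size 3, and the vertices of any clique must share a bag in every tree decomposition; so some bag has ≥ 3 vertices and tw(G) ≥ 2. The upper and lower bounds meet at 2, so that is the treewidth.

2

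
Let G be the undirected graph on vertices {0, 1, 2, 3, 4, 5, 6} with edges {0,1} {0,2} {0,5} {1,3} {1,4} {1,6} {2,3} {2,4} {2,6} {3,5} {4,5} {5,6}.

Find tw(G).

A width-3 tree decomposition is:
Bags: B1 = {1, 2, 4, 5}  B2 = {1, 2, 5, 6}  B3 = {0, 1, 2, 5}  B4 = {1, 2, 3, 5}
Tree: B1–B2, B2–B3, B3–B4
Each bag holds 4 vertices, so the decomposition has width 3, which upper-bounds the treewidth. For the lower bound: the 4 vertex sets {4,5}, {1,6}, {2}, {0} are disjoint, each induces a connected subgraph, and every pair is joined by at least one edge of G. Contracting each set to a single vertex therefore yields K_{4} as a minor, and since treewidth is minor-monotone, tw(G) ≥ tw(K_{4}) = 3. Hence tw(G) = 3 exactly.

3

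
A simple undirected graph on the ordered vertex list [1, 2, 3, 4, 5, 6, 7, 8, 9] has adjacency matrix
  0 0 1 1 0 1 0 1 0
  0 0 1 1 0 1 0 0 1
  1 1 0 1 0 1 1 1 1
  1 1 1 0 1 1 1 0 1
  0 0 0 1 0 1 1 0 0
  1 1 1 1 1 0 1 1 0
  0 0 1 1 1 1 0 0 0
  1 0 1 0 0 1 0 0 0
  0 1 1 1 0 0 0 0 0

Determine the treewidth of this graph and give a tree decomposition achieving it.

Each bag holds 4 vertices, so the decomposition has width 3, which upper-bounds the treewidth. On the other hand G contains the 4-clique {1, 3, 6, 8}. A clique must lie in a single bag of any decomposition, so no decomposition can have width below 3. Therefore the treewidth is 3.

Treewidth 3.
Bags: B1 = {3, 4, 6, 7}  B2 = {2, 3, 4, 6}  B3 = {4, 5, 6, 7}  B4 = {1, 3, 4, 6}  B5 = {2, 3, 4, 9}  B6 = {1, 3, 6, 8}
Tree: B1–B2, B1–B3, B1–B4, B2–B5, B4–B6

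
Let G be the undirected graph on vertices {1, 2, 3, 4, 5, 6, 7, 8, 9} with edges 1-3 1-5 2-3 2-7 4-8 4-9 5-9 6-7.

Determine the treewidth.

1

A width-1 tree decomposition is:
Bags: B1 = {4, 8}  B2 = {4, 9}  B3 = {5, 9}  B4 = {1, 5}  B5 = {1, 3}  B6 = {2, 3}  B7 = {2, 7}  B8 = {6, 7}
Tree: B1–B2, B2–B3, B3–B4, B4–B5, B5–B6, B6–B7, B7–B8
The largest bag has 2 vertices, giving width 1; this decomposition certifies tw(G) ≤ 1. G has an edge, so its treewidth is at least 1. Combining the bounds, tw(G) = 1.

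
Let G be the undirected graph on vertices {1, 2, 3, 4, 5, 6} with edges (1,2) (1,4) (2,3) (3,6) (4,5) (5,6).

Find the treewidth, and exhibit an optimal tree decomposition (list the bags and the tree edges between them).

Each bag holds 3 vertices, so the decomposition has width 2, which upper-bounds the treewidth. For the lower bound, G contains the cycle 1–4–5–6–3–2–1, so G is not a forest; only forests have treewidth ≤ 1, hence tw(G) ≥ 2. Combining the bounds, tw(G) = 2.

Treewidth 2.
One such decomposition:
Bags: B1 = {1, 4, 5}  B2 = {1, 5, 6}  B3 = {1, 3, 6}  B4 = {1, 2, 3}
Tree: B1–B2, B2–B3, B3–B4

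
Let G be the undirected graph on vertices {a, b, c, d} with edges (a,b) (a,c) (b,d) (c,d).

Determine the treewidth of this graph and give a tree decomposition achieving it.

Treewidth 2.
One optimal decomposition is:
Bags: B1 = {a, b, d}  B2 = {a, c, d}
Tree: B1–B2

Every bag has size at most 3, so the width is 3 − 1 = 2 and tw(G) ≤ 2. The edges a–b–d–c–a form a cycle, so G is not a tree and its treewidth is at least 2. Hence tw(G) = 2 exactly.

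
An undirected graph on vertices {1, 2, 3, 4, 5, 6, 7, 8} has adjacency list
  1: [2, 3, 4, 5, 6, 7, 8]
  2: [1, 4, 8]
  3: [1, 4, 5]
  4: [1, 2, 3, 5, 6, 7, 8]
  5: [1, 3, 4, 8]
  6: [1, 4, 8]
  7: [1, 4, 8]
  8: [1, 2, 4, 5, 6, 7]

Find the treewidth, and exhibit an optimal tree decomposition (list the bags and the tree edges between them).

Treewidth 3.
One optimal decomposition is:
Bags: B1 = {1, 3, 4, 5}  B2 = {1, 4, 5, 8}  B3 = {1, 4, 7, 8}  B4 = {1, 4, 6, 8}  B5 = {1, 2, 4, 8}
Tree: B1–B2, B2–B3, B2–B4, B2–B5

Each bag holds 4 vertices, so the decomposition has width 3, which upper-bounds the treewidth. On the other hand G contains the 4-clique {1, 2, 4, 8}. A clique must lie in a single bag of any decomposition, so no decomposition can have width below 3. Hence tw(G) = 3 exactly.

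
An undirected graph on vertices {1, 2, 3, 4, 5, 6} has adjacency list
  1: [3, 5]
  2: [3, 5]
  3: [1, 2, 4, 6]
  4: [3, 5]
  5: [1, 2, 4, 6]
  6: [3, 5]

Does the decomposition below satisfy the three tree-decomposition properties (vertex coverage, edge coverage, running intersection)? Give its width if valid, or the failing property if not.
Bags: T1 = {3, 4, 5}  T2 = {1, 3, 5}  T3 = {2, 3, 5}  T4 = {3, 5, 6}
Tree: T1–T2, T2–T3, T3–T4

Yes; width 2.

Checking the three conditions: (i) the bags cover all of {1, 2, 3, 4, 5, 6}; (ii) for each edge, some bag contains both endpoints; (iii) the bags containing any fixed vertex form a subtree. All hold, so the decomposition is valid with width 3 − 1 = 2.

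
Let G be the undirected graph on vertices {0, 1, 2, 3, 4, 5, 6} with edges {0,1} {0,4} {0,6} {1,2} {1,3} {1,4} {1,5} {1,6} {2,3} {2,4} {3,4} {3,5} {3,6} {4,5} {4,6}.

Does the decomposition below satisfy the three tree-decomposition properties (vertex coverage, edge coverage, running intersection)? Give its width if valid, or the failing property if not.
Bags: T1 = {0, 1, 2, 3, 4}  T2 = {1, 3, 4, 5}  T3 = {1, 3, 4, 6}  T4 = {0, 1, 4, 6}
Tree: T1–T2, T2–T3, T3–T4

No — bags containing vertex 0 are not connected in the tree.

A tree decomposition must satisfy three properties: every vertex lies in some bag; for every edge, both endpoints lie together in some bag; and for every vertex, the bags containing it form a connected subtree. Here bags containing vertex 0 are not connected in the tree, so the decomposition is invalid.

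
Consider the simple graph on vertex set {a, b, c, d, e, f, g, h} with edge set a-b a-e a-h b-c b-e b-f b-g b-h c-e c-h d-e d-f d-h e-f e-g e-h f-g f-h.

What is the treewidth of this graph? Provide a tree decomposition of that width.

Treewidth 3.
One optimal decomposition is:
Bags: B1 = {b, e, f, h}  B2 = {a, b, e, h}  B3 = {d, e, f, h}  B4 = {b, e, f, g}  B5 = {b, c, e, h}
Tree: B1–B2, B1–B3, B1–B4, B2–B5

The largest bag has 4 vertices, giving width 3; this decomposition certifies tw(G) ≤ 3. Conversely, {b, e, f, g} is a clique of size 4, and the vertices of any clique must share a bag in every tree decomposition; so some bag has ≥ 4 vertices and tw(G) ≥ 3. Hence tw(G) = 3 exactly.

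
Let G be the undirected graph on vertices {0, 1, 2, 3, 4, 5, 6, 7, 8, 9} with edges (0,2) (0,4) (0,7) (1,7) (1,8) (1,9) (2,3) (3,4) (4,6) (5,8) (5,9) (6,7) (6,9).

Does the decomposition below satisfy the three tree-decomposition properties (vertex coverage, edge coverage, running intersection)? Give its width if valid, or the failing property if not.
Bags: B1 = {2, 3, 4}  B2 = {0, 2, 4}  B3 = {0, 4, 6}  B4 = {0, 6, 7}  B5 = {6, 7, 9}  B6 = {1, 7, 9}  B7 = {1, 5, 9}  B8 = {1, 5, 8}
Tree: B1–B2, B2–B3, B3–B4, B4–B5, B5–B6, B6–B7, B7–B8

Checking the three conditions: (i) the bags cover all of {0, 1, 2, 3, 4, 5, 6, 7, 8, 9}; (ii) for each edge, some bag contains both endpoints; (iii) the bags containing any fixed vertex form a subtree. All hold, so the decomposition is valid with width 3 − 1 = 2.

Yes; width 2.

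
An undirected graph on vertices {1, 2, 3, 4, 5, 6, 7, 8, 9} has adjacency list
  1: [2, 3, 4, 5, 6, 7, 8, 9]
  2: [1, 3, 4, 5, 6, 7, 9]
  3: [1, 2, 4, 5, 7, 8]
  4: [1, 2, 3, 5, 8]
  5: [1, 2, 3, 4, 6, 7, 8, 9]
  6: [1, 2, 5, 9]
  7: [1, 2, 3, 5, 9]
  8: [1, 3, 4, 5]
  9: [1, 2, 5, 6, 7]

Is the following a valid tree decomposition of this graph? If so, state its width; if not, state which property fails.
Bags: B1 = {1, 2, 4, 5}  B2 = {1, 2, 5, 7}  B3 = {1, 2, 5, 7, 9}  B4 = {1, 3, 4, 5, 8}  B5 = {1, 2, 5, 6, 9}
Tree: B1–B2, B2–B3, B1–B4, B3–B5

A tree decomposition must satisfy three properties: every vertex lies in some bag; for every edge, both endpoints lie together in some bag; and for every vertex, the bags containing it form a connected subtree. Here edge (3,2) lies in no bag, so the decomposition is invalid.

No — edge (3,2) lies in no bag.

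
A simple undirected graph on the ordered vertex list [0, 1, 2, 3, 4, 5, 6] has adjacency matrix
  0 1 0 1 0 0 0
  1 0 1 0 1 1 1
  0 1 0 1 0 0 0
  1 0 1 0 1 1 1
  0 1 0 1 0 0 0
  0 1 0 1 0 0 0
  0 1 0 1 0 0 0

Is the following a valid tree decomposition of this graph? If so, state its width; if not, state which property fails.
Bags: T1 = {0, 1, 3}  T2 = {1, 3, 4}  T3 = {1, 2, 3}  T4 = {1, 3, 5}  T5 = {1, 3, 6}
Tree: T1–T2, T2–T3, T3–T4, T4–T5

Yes; width 2.

Every vertex of G appears in some bag (union = {0, 1, 2, 3, 4, 5, 6}); every edge is covered by a bag; and for each vertex v the set of bags containing v is connected in the bag tree. The decomposition is therefore valid. The largest bag has 3 vertices, so the width is 2.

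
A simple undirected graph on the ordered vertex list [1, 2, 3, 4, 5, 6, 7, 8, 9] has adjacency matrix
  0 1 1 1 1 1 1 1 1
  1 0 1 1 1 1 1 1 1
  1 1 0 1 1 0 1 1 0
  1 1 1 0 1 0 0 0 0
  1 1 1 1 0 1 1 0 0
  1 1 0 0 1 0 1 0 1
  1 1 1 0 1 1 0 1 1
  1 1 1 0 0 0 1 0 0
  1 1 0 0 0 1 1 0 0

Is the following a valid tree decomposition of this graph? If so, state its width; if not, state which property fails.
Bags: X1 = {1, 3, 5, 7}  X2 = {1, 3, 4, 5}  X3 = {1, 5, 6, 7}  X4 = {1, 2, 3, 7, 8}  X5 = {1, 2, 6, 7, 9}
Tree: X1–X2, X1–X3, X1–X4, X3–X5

No — edge (2,5) lies in no bag.

A tree decomposition must satisfy three properties: every vertex lies in some bag; for every edge, both endpoints lie together in some bag; and for every vertex, the bags containing it form a connected subtree. Here edge (2,5) lies in no bag, so the decomposition is invalid.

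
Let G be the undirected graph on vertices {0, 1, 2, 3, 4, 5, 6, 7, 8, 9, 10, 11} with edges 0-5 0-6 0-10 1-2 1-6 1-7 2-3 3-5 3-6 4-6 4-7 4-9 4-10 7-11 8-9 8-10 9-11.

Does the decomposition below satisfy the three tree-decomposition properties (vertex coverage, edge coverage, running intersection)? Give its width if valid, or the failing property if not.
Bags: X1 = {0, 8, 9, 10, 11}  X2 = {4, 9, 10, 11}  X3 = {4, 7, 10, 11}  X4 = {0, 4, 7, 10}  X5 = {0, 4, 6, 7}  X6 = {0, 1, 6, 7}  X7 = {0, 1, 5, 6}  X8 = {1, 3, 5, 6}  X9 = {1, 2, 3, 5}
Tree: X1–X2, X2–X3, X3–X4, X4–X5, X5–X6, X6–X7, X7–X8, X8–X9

A tree decomposition must satisfy three properties: every vertex lies in some bag; for every edge, both endpoints lie together in some bag; and for every vertex, the bags containing it form a connected subtree. Here bags containing vertex 0 are not connected in the tree, so the decomposition is invalid.

No — bags containing vertex 0 are not connected in the tree.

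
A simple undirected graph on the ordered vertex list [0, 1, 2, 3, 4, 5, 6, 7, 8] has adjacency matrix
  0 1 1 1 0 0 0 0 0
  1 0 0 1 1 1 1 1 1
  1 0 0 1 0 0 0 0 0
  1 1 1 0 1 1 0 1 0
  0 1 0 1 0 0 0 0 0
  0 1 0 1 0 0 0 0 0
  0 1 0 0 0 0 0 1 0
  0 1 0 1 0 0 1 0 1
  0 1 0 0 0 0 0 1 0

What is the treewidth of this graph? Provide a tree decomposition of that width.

Treewidth 2.
Bags: B1 = {1, 3, 7}  B2 = {1, 7, 8}  B3 = {1, 6, 7}  B4 = {0, 1, 3}  B5 = {1, 3, 5}  B6 = {1, 3, 4}  B7 = {0, 2, 3}
Tree: B1–B2, B2–B3, B1–B4, B1–B5, B4–B6, B4–B7

Every bag has size at most 3, so the width is 3 − 1 = 2 and tw(G) ≤ 2. On the other hand G contains the 3-clique {1, 7, 8}. A clique must lie in a single bag of any decomposition, so no decomposition can have width below 2. Therefore the treewidth is 2.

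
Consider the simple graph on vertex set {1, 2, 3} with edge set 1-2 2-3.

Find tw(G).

A width-1 tree decomposition is:
Bags: B1 = {2, 3}  B2 = {1, 2}
Tree: B1–B2
Every bag has size at most 2, so the width is 2 − 1 = 1 and tw(G) ≤ 1. Any graph with an edge has treewidth ≥ 1, and G has the edge 3–2. The upper and lower bounds meet at 1, so that is the treewidth.

1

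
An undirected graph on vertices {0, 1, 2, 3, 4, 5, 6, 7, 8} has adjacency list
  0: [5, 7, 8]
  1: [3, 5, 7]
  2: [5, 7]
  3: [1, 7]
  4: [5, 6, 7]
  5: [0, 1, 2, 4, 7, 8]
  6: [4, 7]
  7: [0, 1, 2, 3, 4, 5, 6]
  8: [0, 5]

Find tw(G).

2

A width-2 tree decomposition is:
Bags: B1 = {1, 5, 7}  B2 = {0, 5, 7}  B3 = {2, 5, 7}  B4 = {4, 5, 7}  B5 = {1, 3, 7}  B6 = {4, 6, 7}  B7 = {0, 5, 8}
Tree: B1–B2, B1–B3, B3–B4, B1–B5, B4–B6, B2–B7
Every bag has size at most 3, so the width is 3 − 1 = 2 and tw(G) ≤ 2. Conversely, {0, 5, 8} is a clique of size 3, and the vertices of any clique must share a bag in every tree decomposition; so some bag has ≥ 3 vertices and tw(G) ≥ 2. Hence tw(G) = 2 exactly.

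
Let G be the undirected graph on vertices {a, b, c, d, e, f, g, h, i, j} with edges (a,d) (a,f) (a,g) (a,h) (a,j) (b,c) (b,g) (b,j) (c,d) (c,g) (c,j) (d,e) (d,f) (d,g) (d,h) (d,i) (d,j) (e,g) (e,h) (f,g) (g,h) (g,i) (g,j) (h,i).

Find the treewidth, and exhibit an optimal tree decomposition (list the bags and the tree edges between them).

Treewidth 3.
Bags: B1 = {a, d, g, j}  B2 = {a, d, g, h}  B3 = {a, d, f, g}  B4 = {d, e, g, h}  B5 = {d, g, h, i}  B6 = {c, d, g, j}  B7 = {b, c, g, j}
Tree: B1–B2, B2–B3, B2–B4, B2–B5, B1–B6, B6–B7

The largest bag has 4 vertices, giving width 3; this decomposition certifies tw(G) ≤ 3. For the lower bound, the 4 vertices {c, d, g, j} are pairwise adjacent, and any tree decomposition puts a clique entirely inside one bag — forcing width ≥ 3. Therefore the treewidth is 3.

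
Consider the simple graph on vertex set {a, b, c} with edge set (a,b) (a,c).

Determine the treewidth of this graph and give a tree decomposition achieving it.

Treewidth 1.
One optimal decomposition is:
Bags: B1 = {a, b}  B2 = {a, c}
Tree: B1–B2

Every bag has size at most 2, so the width is 2 − 1 = 1 and tw(G) ≤ 1. Since G has at least one edge (e.g. b–a), it is not an edgeless graph, so tw(G) ≥ 1. Combining the bounds, tw(G) = 1.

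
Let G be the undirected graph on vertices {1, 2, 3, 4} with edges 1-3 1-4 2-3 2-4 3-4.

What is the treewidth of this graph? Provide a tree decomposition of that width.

Treewidth 2.
One such decomposition:
Bags: B1 = {1, 3, 4}  B2 = {2, 3, 4}
Tree: B1–B2

Every bag has size at most 3, so the width is 3 − 1 = 2 and tw(G) ≤ 2. For the lower bound, the 3 vertices {1, 3, 4} are pairwise adjacent, and any tree decomposition puts a clique entirely inside one bag — forcing width ≥ 2. Therefore the treewidth is 2.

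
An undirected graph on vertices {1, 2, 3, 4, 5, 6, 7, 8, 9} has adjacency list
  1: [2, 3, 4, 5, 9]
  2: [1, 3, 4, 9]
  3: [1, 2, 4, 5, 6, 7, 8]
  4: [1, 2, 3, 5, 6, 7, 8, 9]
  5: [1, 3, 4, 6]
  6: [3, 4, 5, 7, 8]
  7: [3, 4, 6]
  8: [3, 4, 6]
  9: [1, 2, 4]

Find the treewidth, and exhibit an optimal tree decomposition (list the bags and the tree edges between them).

Each bag holds 4 vertices, so the decomposition has width 3, which upper-bounds the treewidth. Conversely, {1, 2, 4, 9} is a clique of size 4, and the vertices of any clique must share a bag in every tree decomposition; so some bag has ≥ 4 vertices and tw(G) ≥ 3. Therefore the treewidth is 3.

Treewidth 3.
Bags: B1 = {1, 3, 4, 5}  B2 = {3, 4, 5, 6}  B3 = {3, 4, 6, 8}  B4 = {1, 2, 3, 4}  B5 = {3, 4, 6, 7}  B6 = {1, 2, 4, 9}
Tree: B1–B2, B2–B3, B1–B4, B2–B5, B4–B6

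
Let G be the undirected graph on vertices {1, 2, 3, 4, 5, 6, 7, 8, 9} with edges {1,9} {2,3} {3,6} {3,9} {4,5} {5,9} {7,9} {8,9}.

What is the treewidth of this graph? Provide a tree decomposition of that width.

Each bag holds 2 vertices, so the decomposition has width 1, which upper-bounds the treewidth. Since G has at least one edge (e.g. 9–8), it is not an edgeless graph, so tw(G) ≥ 1. Combining the bounds, tw(G) = 1.

Treewidth 1.
One optimal decomposition is:
Bags: B1 = {8, 9}  B2 = {3, 9}  B3 = {5, 9}  B4 = {3, 6}  B5 = {7, 9}  B6 = {1, 9}  B7 = {2, 3}  B8 = {4, 5}
Tree: B1–B2, B2–B3, B2–B4, B2–B5, B2–B6, B2–B7, B3–B8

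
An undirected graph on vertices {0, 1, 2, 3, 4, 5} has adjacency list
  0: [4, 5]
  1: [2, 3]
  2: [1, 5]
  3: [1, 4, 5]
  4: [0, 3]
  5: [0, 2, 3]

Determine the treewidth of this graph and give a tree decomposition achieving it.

Treewidth 2.
One optimal decomposition is:
Bags: B1 = {1, 2, 5}  B2 = {1, 3, 5}  B3 = {0, 3, 5}  B4 = {0, 3, 4}
Tree: B1–B2, B2–B3, B3–B4

Every bag has size at most 3, so the width is 3 − 1 = 2 and tw(G) ≤ 2. Since 2–1–3–5–2 is a cycle in G, G is not acyclic. Forests are exactly the graphs of treewidth ≤ 1, so tw(G) ≥ 2. Therefore the treewidth is 2.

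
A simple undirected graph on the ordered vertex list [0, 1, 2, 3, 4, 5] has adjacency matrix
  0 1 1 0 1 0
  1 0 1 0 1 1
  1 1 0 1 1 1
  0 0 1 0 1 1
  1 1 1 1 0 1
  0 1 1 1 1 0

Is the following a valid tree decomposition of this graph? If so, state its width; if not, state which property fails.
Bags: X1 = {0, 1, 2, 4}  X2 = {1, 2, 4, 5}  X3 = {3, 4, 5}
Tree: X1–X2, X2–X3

No — edge (2,3) lies in no bag.

A tree decomposition must satisfy three properties: every vertex lies in some bag; for every edge, both endpoints lie together in some bag; and for every vertex, the bags containing it form a connected subtree. Here edge (2,3) lies in no bag, so the decomposition is invalid.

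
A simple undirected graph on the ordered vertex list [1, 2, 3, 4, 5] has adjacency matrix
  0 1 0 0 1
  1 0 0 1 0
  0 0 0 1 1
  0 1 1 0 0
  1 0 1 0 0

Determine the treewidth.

2

A width-2 tree decomposition is:
Bags: B1 = {2, 3, 4}  B2 = {2, 3, 5}  B3 = {1, 2, 5}
Tree: B1–B2, B2–B3
Each bag holds 3 vertices, so the decomposition has width 2, which upper-bounds the treewidth. For the lower bound, G contains the cycle 2–4–3–5–1–2, so G is not a forest; only forests have treewidth ≤ 1, hence tw(G) ≥ 2. The upper and lower bounds meet at 2, so that is the treewidth.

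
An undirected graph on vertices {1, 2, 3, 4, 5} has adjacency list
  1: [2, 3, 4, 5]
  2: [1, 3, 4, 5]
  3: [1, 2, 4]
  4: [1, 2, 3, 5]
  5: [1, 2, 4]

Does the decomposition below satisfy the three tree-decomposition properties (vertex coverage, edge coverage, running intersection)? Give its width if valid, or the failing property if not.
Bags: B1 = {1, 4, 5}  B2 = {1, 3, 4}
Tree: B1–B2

No — vertex 2 appears in no bag.

A tree decomposition must satisfy three properties: every vertex lies in some bag; for every edge, both endpoints lie together in some bag; and for every vertex, the bags containing it form a connected subtree. Here vertex 2 appears in no bag, so the decomposition is invalid.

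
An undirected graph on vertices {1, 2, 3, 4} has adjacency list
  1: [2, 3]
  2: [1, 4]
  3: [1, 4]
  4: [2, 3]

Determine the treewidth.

A width-2 tree decomposition is:
Bags: B1 = {1, 2, 3}  B2 = {2, 3, 4}
Tree: B1–B2
The largest bag has 3 vertices, giving width 2; this decomposition certifies tw(G) ≤ 2. For the lower bound, G contains the cycle 3–1–2–4–3, so G is not a forest; only forests have treewidth ≤ 1, hence tw(G) ≥ 2. Therefore the treewidth is 2.

2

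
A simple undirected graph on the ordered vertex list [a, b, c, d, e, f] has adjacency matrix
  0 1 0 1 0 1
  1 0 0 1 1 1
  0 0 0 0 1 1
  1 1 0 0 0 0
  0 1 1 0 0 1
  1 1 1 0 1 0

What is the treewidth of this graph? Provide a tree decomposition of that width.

Treewidth 2.
One optimal decomposition is:
Bags: B1 = {b, e, f}  B2 = {c, e, f}  B3 = {a, b, f}  B4 = {a, b, d}
Tree: B1–B2, B1–B3, B3–B4

Every bag has size at most 3, so the width is 3 − 1 = 2 and tw(G) ≤ 2. On the other hand G contains the 3-clique {a, b, d}. A clique must lie in a single bag of any decomposition, so no decomposition can have width below 2. Hence tw(G) = 2 exactly.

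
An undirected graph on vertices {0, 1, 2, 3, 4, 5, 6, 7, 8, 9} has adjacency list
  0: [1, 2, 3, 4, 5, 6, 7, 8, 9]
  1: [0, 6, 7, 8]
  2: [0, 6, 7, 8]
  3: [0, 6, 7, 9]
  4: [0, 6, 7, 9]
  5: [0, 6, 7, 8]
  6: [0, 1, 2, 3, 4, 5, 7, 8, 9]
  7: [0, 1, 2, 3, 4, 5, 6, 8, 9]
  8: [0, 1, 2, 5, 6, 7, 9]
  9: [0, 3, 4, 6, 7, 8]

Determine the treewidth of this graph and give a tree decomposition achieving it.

Treewidth 4.
One such decomposition:
Bags: B1 = {0, 5, 6, 7, 8}  B2 = {0, 1, 6, 7, 8}  B3 = {0, 6, 7, 8, 9}  B4 = {0, 2, 6, 7, 8}  B5 = {0, 4, 6, 7, 9}  B6 = {0, 3, 6, 7, 9}
Tree: B1–B2, B1–B3, B3–B4, B3–B5, B5–B6

Each bag holds 5 vertices, so the decomposition has width 4, which upper-bounds the treewidth. For the lower bound, the 5 vertices {0, 1, 6, 7, 8} are pairwise adjacent, and any tree decomposition puts a clique entirely inside one bag — forcing width ≥ 4. The upper and lower bounds meet at 4, so that is the treewidth.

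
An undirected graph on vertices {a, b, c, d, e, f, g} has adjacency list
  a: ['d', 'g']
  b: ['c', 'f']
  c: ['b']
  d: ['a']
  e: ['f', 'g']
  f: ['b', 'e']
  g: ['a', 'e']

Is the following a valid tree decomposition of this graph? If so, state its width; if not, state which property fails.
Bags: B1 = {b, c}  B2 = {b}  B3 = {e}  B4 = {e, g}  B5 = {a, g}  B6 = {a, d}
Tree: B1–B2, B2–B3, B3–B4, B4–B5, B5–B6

No — vertex f appears in no bag.

A tree decomposition must satisfy three properties: every vertex lies in some bag; for every edge, both endpoints lie together in some bag; and for every vertex, the bags containing it form a connected subtree. Here vertex f appears in no bag, so the decomposition is invalid.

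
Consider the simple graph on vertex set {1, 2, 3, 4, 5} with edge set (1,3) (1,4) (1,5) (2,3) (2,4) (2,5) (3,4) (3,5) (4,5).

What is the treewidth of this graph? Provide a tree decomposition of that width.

Treewidth 3.
Bags: B1 = {1, 3, 4, 5}  B2 = {2, 3, 4, 5}
Tree: B1–B2

The largest bag has 4 vertices, giving width 3; this decomposition certifies tw(G) ≤ 3. For the lower bound, the 4 vertices {1, 3, 4, 5} are pairwise adjacent, and any tree decomposition puts a clique entirely inside one bag — forcing width ≥ 3. Hence tw(G) = 3 exactly.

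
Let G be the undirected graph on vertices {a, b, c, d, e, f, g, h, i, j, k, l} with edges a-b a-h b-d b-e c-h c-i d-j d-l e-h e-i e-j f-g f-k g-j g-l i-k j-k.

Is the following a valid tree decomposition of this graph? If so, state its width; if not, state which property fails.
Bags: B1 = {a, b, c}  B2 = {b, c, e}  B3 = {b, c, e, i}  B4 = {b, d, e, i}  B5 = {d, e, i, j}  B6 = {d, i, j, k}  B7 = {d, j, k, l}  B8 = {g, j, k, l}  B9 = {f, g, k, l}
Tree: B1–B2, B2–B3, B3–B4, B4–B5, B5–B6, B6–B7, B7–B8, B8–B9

No — vertex h appears in no bag.

A tree decomposition must satisfy three properties: every vertex lies in some bag; for every edge, both endpoints lie together in some bag; and for every vertex, the bags containing it form a connected subtree. Here vertex h appears in no bag, so the decomposition is invalid.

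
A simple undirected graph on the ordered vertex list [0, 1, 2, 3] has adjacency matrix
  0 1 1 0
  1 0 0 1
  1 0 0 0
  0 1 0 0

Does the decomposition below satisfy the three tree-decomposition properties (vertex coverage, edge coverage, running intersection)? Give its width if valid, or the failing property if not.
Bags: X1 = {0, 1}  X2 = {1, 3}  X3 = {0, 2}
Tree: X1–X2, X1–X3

Yes; width 1.

Vertex coverage: the bags together contain {0, 1, 2, 3}, the full vertex set. Edge coverage: each edge of G has both endpoints in at least one bag. Running intersection: for every vertex, the bags containing it form a connected subtree. All three properties hold, so this is a valid tree decomposition of width max|bag| − 1 = 1, and hence tw(G) ≤ 1.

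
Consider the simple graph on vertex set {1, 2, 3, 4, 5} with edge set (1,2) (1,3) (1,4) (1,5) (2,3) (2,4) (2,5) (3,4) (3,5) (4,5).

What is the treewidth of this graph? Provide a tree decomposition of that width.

With just one bag of size 5, the width is 5 − 1 = 4, so tw(G) ≤ 4. Conversely, {1, 2, 3, 4, 5} is a clique of size 5, and the vertices of any clique must share a bag in every tree decomposition; so some bag has ≥ 5 vertices and tw(G) ≥ 4. Hence tw(G) = 4 exactly.

Treewidth 4.
One such decomposition:
Bags: B1 = {1, 2, 3, 4, 5}
Tree: (single bag)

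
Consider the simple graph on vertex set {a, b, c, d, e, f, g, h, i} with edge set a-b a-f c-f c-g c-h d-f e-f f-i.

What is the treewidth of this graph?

A width-1 tree decomposition is:
Bags: B1 = {a, b}  B2 = {a, f}  B3 = {c, f}  B4 = {c, g}  B5 = {f, i}  B6 = {c, h}  B7 = {e, f}  B8 = {d, f}
Tree: B1–B2, B2–B3, B3–B4, B2–B5, B4–B6, B3–B7, B5–B8
Every bag has size at most 2, so the width is 2 − 1 = 1 and tw(G) ≤ 1. Any graph with an edge has treewidth ≥ 1, and G has the edge a–b. Hence tw(G) = 1 exactly.

1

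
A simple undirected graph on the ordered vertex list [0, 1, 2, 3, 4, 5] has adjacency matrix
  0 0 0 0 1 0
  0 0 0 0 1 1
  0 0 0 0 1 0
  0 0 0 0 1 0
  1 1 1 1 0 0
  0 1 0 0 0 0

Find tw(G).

1

A width-1 tree decomposition is:
Bags: B1 = {1, 4}  B2 = {1, 5}  B3 = {2, 4}  B4 = {3, 4}  B5 = {0, 4}
Tree: B1–B2, B1–B3, B1–B4, B1–B5
The largest bag has 2 vertices, giving width 1; this decomposition certifies tw(G) ≤ 1. G has an edge, so its treewidth is at least 1. Combining the bounds, tw(G) = 1.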